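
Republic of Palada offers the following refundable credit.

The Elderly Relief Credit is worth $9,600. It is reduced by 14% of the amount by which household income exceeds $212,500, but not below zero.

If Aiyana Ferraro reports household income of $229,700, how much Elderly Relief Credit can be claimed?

$7,192

Elderly Relief Credit: 14% of the $17,200 excess over $212,500 is $2,408; credit = $9,600 − $2,408 = $7,192.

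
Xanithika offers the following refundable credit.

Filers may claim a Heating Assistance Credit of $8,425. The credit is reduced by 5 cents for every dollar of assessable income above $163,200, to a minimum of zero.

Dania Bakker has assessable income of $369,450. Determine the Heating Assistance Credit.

Heating Assistance Credit: 5% of the $206,250 excess over $163,200 is $10,312.50 ≥ base, so the credit is $0.

$0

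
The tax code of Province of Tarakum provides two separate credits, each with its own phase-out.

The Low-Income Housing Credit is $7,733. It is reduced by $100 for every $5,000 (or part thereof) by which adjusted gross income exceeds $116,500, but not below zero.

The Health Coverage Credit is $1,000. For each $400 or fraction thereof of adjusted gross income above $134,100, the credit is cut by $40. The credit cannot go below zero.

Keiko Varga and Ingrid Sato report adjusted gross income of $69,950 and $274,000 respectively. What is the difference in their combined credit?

Keiko ($69,950): Low-Income Housing Credit: $69,950 is at or below the $116,500 threshold, so the full $7,733 applies. Health Coverage Credit: $69,950 is at or below the $134,100 threshold, so the full $1,000 applies. total $7,733 + $1,000 = $8,733
Ingrid ($274,000): Low-Income Housing Credit: income exceeds $116,500 by $157,500, which is 32 full-or-partial $5,000 increments; reduction = 32 × $100 = $3,200, leaving $4,533. Health Coverage Credit: income exceeds $134,100 by $139,900 → 350 increments × $40 = $14,000 ≥ base, so the credit is $0. total $4,533 + $0 = $4,533
Difference: |$8,733 − $4,533| = $4,200.

$4,200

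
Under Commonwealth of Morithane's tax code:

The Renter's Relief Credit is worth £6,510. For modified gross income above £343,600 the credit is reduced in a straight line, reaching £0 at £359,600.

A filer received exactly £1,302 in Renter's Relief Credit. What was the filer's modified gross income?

£356,400

£1,302 is 1,302/6,510 of the full £6,510, so 5,208/6,510 of the £16,000 range has been used: income = £343,600 + £16,000 × 5,208/6,510 = £356,400.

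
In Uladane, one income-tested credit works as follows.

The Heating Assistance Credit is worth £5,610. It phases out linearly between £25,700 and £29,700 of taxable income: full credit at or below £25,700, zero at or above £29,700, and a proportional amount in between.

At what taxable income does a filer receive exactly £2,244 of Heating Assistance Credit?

£28,100

£2,244 is 2,244/5,610 of the full £5,610, so 3,366/5,610 of the £4,000 range has been used: income = £25,700 + £4,000 × 3,366/5,610 = £28,100.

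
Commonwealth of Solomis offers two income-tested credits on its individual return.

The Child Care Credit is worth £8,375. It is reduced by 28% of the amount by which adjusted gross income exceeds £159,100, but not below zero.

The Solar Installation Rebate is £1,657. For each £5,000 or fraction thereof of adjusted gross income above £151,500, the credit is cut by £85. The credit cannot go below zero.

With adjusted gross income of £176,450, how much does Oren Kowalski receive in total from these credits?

£4,749

Child Care Credit: 28% of the £17,350 excess over £159,100 is £4,858; credit = £8,375 − £4,858 = £3,517.
Solar Installation Rebate: income exceeds £151,500 by £24,950, which is 5 full-or-partial £5,000 increments; reduction = 5 × £85 = £425, leaving £1,232.
Total: £3,517 + £1,232 = £4,749.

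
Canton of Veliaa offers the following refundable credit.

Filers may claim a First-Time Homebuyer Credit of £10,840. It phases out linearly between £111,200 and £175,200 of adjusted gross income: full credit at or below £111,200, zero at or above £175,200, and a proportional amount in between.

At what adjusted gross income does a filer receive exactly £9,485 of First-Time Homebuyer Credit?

£119,200

£9,485 is 9,485/10,840 of the full £10,840, so 1,355/10,840 of the £64,000 range has been used: income = £111,200 + £64,000 × 1,355/10,840 = £119,200.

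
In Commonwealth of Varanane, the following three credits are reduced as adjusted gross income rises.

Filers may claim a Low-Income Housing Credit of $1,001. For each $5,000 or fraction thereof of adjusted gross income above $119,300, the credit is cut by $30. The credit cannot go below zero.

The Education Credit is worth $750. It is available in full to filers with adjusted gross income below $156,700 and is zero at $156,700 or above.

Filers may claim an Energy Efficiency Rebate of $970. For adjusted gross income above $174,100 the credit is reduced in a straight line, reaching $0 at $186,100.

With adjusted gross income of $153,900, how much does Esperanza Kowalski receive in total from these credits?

Low-Income Housing Credit: income exceeds $119,300 by $34,600, which is 7 full-or-partial $5,000 increments; reduction = 7 × $30 = $210, leaving $791.
Education Credit: $153,900 is below the $156,700 cutoff, so the full $750 applies.
Energy Efficiency Rebate: $153,900 is at or below the $174,100 threshold, so the full $970 applies.
Total: $791 + $750 + $970 = $2,511.

$2,511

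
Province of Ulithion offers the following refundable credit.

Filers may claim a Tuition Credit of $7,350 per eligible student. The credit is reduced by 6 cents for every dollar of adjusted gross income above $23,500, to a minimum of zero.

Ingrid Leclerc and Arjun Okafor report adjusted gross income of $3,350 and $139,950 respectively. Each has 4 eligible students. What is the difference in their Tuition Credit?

Ingrid ($3,350): Tuition Credit: base = 4 × $7,350 = $29,400. $3,350 is at or below the $23,500 threshold, so the full $29,400 applies.
Arjun ($139,950): Tuition Credit: base = 4 × $7,350 = $29,400. 6% of the $116,450 excess over $23,500 is $6,987; credit = $29,400 − $6,987 = $22,413.
Difference: |$29,400 − $22,413| = $6,987.

$6,987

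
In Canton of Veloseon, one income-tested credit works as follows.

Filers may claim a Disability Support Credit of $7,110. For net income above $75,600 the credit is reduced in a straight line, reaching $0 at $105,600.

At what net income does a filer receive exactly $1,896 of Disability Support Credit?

$1,896 is 1,896/7,110 of the full $7,110, so 5,214/7,110 of the $30,000 range has been used: income = $75,600 + $30,000 × 5,214/7,110 = $97,600.

$97,600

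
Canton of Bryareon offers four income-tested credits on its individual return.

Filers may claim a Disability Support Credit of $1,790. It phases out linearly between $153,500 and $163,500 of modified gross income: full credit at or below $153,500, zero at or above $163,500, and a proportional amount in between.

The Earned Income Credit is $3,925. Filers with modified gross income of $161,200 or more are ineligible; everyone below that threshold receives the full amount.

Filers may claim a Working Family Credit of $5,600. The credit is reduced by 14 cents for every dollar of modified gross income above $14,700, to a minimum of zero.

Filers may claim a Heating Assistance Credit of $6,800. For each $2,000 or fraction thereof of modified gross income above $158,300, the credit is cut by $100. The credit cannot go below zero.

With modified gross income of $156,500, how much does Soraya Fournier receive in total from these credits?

Disability Support Credit: $156,500 is $3,000 into a $10,000 phase-out range, leaving 7,000/10,000 of the credit: $1,790 × 7,000/10,000 = $1,253.
Earned Income Credit: $156,500 is below the $161,200 cutoff, so the full $3,925 applies.
Working Family Credit: 14% of the $141,800 excess over $14,700 is $19,852 ≥ base, so the credit is $0.
Heating Assistance Credit: $156,500 is at or below the $158,300 threshold, so the full $6,800 applies.
Total: $1,253 + $3,925 + $0 + $6,800 = $11,978.

$11,978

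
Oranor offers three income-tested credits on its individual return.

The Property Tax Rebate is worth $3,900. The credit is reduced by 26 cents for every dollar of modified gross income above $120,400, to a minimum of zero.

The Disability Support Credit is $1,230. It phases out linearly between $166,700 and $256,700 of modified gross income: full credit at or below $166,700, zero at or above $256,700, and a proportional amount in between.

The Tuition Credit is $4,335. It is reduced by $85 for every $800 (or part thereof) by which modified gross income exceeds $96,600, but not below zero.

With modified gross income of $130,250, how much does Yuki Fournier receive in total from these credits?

$3,249

Property Tax Rebate: 26% of the $9,850 excess over $120,400 is $2,561; credit = $3,900 − $2,561 = $1,339.
Disability Support Credit: $130,250 is at or below the $166,700 threshold, so the full $1,230 applies.
Tuition Credit: income exceeds $96,600 by $33,650, which is 43 full-or-partial $800 increments; reduction = 43 × $85 = $3,655, leaving $680.
Total: $1,339 + $1,230 + $680 = $3,249.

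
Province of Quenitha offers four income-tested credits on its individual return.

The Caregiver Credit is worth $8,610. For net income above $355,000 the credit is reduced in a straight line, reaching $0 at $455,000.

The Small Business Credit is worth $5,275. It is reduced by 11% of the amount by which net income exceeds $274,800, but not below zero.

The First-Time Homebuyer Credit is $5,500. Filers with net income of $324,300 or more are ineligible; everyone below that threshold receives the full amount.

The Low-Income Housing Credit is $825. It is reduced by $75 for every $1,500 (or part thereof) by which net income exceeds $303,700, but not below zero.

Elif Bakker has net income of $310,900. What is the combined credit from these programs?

$15,864

Caregiver Credit: $310,900 is at or below the $355,000 threshold, so the full $8,610 applies.
Small Business Credit: 11% of the $36,100 excess over $274,800 is $3,971; credit = $5,275 − $3,971 = $1,304.
First-Time Homebuyer Credit: $310,900 is below the $324,300 cutoff, so the full $5,500 applies.
Low-Income Housing Credit: income exceeds $303,700 by $7,200, which is 5 full-or-partial $1,500 increments; reduction = 5 × $75 = $375, leaving $450.
Total: $8,610 + $1,304 + $5,500 + $450 = $15,864.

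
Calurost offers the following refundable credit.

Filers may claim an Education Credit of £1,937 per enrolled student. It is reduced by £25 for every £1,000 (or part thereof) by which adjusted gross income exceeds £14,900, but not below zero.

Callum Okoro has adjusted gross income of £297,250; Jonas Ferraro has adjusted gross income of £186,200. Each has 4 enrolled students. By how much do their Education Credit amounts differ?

£2,775

Callum (£297,250): Education Credit: base = 4 × £1,937 = £7,748. income exceeds £14,900 by £282,350, which is 283 full-or-partial £1,000 increments; reduction = 283 × £25 = £7,075, leaving £673.
Jonas (£186,200): Education Credit: base = 4 × £1,937 = £7,748. income exceeds £14,900 by £171,300, which is 172 full-or-partial £1,000 increments; reduction = 172 × £25 = £4,300, leaving £3,448.
Difference: |£673 − £3,448| = £2,775.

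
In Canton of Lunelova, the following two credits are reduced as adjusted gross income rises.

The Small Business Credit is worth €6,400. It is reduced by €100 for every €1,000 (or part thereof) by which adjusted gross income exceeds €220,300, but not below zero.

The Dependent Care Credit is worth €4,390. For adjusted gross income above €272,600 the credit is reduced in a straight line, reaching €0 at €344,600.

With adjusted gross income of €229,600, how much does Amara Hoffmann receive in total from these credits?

Small Business Credit: income exceeds €220,300 by €9,300, which is 10 full-or-partial €1,000 increments; reduction = 10 × €100 = €1,000, leaving €5,400.
Dependent Care Credit: €229,600 is at or below the €272,600 threshold, so the full €4,390 applies.
Total: €5,400 + €4,390 = €9,790.

€9,790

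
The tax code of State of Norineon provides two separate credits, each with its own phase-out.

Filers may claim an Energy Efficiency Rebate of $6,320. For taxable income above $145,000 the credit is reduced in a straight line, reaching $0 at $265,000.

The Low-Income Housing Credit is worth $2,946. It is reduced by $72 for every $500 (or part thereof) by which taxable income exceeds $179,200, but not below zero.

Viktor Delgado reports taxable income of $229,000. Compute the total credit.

$1,896

Energy Efficiency Rebate: $229,000 is $84,000 into a $120,000 phase-out range, leaving 36,000/120,000 of the credit: $6,320 × 36,000/120,000 = $1,896.
Low-Income Housing Credit: income exceeds $179,200 by $49,800 → 100 increments × $72 = $7,200 ≥ base, so the credit is $0.
Total: $1,896 + $0 = $1,896.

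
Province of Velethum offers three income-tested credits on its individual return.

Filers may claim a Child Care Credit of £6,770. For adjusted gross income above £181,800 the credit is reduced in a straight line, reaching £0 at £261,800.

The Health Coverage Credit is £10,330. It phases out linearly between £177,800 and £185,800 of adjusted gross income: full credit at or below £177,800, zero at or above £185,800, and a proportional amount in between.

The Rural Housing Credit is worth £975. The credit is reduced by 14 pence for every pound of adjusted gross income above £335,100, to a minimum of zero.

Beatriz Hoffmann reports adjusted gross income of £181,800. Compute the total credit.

£12,910

Child Care Credit: £181,800 is at or below the £181,800 threshold, so the full £6,770 applies.
Health Coverage Credit: £181,800 is £4,000 into a £8,000 phase-out range, leaving 4,000/8,000 of the credit: £10,330 × 4,000/8,000 = £5,165.
Rural Housing Credit: £181,800 is at or below the £335,100 threshold, so the full £975 applies.
Total: £6,770 + £5,165 + £975 = £12,910.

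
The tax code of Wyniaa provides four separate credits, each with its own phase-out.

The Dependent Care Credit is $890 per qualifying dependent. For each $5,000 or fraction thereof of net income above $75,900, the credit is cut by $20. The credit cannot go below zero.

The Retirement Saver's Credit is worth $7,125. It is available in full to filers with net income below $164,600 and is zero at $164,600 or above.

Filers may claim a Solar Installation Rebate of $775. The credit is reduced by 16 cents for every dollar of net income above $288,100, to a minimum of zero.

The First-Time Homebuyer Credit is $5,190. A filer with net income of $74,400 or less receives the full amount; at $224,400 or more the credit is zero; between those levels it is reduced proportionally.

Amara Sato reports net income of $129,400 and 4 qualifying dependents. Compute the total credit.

$14,527

Dependent Care Credit: base = 4 × $890 = $3,560. income exceeds $75,900 by $53,500, which is 11 full-or-partial $5,000 increments; reduction = 11 × $20 = $220, leaving $3,340.
Retirement Saver's Credit: $129,400 is below the $164,600 cutoff, so the full $7,125 applies.
Solar Installation Rebate: $129,400 is at or below the $288,100 threshold, so the full $775 applies.
First-Time Homebuyer Credit: $129,400 is $55,000 into a $150,000 phase-out range, leaving 95,000/150,000 of the credit: $5,190 × 95,000/150,000 = $3,287.
Total: $3,340 + $7,125 + $775 + $3,287 = $14,527.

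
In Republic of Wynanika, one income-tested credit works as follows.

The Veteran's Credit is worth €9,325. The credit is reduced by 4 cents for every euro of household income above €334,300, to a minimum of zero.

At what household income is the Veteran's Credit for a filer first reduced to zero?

The credit falls by 4% of each euro above €334,300, so it reaches zero when the excess is €9,325 / 4% = €233,125: income = €334,300 + €233,125 = €567,425.

€567,425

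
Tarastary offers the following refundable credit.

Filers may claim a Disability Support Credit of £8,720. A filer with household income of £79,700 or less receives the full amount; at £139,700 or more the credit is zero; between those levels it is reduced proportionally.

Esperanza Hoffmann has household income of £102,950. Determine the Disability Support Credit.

£5,341

Disability Support Credit: £102,950 is £23,250 into a £60,000 phase-out range, leaving 36,750/60,000 of the credit: £8,720 × 36,750/60,000 = £5,341.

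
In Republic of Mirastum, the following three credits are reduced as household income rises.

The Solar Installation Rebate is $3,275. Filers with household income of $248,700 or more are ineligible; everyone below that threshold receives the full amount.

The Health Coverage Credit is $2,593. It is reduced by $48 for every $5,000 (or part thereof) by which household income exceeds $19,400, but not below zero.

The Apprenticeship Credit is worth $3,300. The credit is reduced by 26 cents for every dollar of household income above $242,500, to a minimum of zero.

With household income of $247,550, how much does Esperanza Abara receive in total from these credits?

Solar Installation Rebate: $247,550 is below the $248,700 cutoff, so the full $3,275 applies.
Health Coverage Credit: income exceeds $19,400 by $228,150, which is 46 full-or-partial $5,000 increments; reduction = 46 × $48 = $2,208, leaving $385.
Apprenticeship Credit: 26% of the $5,050 excess over $242,500 is $1,313; credit = $3,300 − $1,313 = $1,987.
Total: $3,275 + $385 + $1,987 = $5,647.

$5,647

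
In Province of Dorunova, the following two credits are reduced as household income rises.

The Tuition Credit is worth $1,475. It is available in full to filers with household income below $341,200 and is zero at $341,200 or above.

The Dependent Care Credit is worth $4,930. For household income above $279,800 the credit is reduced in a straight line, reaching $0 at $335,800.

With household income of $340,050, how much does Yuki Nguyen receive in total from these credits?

$1,475

Tuition Credit: $340,050 is below the $341,200 cutoff, so the full $1,475 applies.
Dependent Care Credit: $340,050 is at or above $335,800, so the credit is $0.
Total: $1,475 + $0 = $1,475.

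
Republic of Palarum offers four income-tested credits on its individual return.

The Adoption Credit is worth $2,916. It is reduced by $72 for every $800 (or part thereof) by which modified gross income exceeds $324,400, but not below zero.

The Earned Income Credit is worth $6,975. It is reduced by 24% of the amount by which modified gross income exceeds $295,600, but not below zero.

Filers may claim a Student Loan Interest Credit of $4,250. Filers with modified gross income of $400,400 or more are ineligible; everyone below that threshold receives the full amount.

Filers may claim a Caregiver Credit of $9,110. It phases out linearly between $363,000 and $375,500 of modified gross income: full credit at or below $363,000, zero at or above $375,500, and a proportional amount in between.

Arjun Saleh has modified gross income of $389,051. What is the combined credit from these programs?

$4,250

Adoption Credit: income exceeds $324,400 by $64,651 → 81 increments × $72 = $5,832 ≥ base, so the credit is $0.
Earned Income Credit: 24% of the $93,451 excess over $295,600 is $22,428.24 ≥ base, so the credit is $0.
Student Loan Interest Credit: $389,051 is below the $400,400 cutoff, so the full $4,250 applies.
Caregiver Credit: $389,051 is at or above $375,500, so the credit is $0.
Total: $0 + $0 + $4,250 + $0 = $4,250.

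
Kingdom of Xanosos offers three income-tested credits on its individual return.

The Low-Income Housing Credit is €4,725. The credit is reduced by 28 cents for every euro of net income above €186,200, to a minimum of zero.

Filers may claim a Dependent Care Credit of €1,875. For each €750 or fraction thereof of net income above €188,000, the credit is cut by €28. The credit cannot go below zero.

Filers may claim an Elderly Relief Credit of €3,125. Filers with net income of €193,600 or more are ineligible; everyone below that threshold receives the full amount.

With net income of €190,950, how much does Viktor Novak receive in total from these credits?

Low-Income Housing Credit: 28% of the €4,750 excess over €186,200 is €1,330; credit = €4,725 − €1,330 = €3,395.
Dependent Care Credit: income exceeds €188,000 by €2,950, which is 4 full-or-partial €750 increments; reduction = 4 × €28 = €112, leaving €1,763.
Elderly Relief Credit: €190,950 is below the €193,600 cutoff, so the full €3,125 applies.
Total: €3,395 + €1,763 + €3,125 = €8,283.

€8,283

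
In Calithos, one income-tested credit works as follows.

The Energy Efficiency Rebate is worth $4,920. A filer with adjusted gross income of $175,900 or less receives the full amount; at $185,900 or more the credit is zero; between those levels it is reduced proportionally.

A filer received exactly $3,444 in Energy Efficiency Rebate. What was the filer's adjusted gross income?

$178,900

$3,444 is 3,444/4,920 of the full $4,920, so 1,476/4,920 of the $10,000 range has been used: income = $175,900 + $10,000 × 1,476/4,920 = $178,900.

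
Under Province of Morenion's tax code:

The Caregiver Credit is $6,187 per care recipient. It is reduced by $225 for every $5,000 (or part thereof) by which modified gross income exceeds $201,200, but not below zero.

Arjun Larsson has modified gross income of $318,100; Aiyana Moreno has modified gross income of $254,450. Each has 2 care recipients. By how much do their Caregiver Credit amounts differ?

$2,925

Arjun ($318,100): Caregiver Credit: base = 2 × $6,187 = $12,374. income exceeds $201,200 by $116,900, which is 24 full-or-partial $5,000 increments; reduction = 24 × $225 = $5,400, leaving $6,974.
Aiyana ($254,450): Caregiver Credit: base = 2 × $6,187 = $12,374. income exceeds $201,200 by $53,250, which is 11 full-or-partial $5,000 increments; reduction = 11 × $225 = $2,475, leaving $9,899.
Difference: |$6,974 − $9,899| = $2,925.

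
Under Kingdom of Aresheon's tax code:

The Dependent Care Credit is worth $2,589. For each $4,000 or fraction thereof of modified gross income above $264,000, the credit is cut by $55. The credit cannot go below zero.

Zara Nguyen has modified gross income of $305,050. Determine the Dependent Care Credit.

$1,984

Dependent Care Credit: income exceeds $264,000 by $41,050, which is 11 full-or-partial $4,000 increments; reduction = 11 × $55 = $605, leaving $1,984.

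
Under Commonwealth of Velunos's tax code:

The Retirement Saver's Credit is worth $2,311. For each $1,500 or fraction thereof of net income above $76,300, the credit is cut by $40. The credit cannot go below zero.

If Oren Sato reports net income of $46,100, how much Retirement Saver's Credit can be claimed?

$2,311

Retirement Saver's Credit: $46,100 is at or below the $76,300 threshold, so the full $2,311 applies.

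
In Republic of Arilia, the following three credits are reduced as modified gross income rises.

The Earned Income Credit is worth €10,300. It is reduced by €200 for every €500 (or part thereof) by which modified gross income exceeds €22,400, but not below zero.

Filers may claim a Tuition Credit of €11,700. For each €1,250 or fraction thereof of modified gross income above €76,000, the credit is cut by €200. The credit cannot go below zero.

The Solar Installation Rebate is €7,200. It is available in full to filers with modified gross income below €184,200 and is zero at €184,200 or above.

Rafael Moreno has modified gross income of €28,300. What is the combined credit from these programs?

Earned Income Credit: income exceeds €22,400 by €5,900, which is 12 full-or-partial €500 increments; reduction = 12 × €200 = €2,400, leaving €7,900.
Tuition Credit: €28,300 is at or below the €76,000 threshold, so the full €11,700 applies.
Solar Installation Rebate: €28,300 is below the €184,200 cutoff, so the full €7,200 applies.
Total: €7,900 + €11,700 + €7,200 = €26,800.

€26,800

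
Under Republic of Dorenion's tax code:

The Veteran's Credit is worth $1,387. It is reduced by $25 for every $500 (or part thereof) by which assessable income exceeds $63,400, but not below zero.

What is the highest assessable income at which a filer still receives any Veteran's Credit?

After 55 increments the reduction is 55 × $25 = $1,375, leaving $12; one more increment wipes it out. Increment 55 ends at excess 55 × $500 = $27,500, so the highest qualifying income is $63,400 + $27,500 = $90,900.

$90,900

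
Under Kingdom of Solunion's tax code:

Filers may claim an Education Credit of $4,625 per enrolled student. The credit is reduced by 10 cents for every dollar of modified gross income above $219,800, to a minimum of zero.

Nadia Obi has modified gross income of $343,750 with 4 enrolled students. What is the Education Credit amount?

Education Credit: base = 4 × $4,625 = $18,500. 10% of the $123,950 excess over $219,800 is $12,395; credit = $18,500 − $12,395 = $6,105.

$6,105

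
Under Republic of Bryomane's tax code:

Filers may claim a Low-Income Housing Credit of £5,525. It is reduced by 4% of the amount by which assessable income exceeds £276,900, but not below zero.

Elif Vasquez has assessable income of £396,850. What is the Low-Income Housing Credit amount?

£727

Low-Income Housing Credit: 4% of the £119,950 excess over £276,900 is £4,798; credit = £5,525 − £4,798 = £727.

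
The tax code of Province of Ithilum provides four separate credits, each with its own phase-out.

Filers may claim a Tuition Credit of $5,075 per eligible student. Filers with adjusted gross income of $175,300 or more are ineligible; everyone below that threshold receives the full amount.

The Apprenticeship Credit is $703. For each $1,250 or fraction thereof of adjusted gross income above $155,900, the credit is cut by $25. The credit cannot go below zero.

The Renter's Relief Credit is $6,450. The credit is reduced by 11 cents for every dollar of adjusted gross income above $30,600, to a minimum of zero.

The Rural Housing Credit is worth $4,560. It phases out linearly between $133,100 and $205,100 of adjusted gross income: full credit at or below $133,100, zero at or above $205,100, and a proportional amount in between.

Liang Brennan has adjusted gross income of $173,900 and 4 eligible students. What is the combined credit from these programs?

$22,604

Tuition Credit: base = 4 × $5,075 = $20,300. $173,900 is below the $175,300 cutoff, so the full $20,300 applies.
Apprenticeship Credit: income exceeds $155,900 by $18,000, which is 15 full-or-partial $1,250 increments; reduction = 15 × $25 = $375, leaving $328.
Renter's Relief Credit: 11% of the $143,300 excess over $30,600 is $15,763 ≥ base, so the credit is $0.
Rural Housing Credit: $173,900 is $40,800 into a $72,000 phase-out range, leaving 31,200/72,000 of the credit: $4,560 × 31,200/72,000 = $1,976.
Total: $20,300 + $328 + $0 + $1,976 = $22,604.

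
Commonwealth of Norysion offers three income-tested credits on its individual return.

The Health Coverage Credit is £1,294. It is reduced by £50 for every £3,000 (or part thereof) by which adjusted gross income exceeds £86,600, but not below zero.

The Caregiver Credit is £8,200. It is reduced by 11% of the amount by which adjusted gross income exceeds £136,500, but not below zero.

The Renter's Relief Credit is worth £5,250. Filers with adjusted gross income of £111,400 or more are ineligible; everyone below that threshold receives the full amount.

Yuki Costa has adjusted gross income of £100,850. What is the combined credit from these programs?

£14,494

Health Coverage Credit: income exceeds £86,600 by £14,250, which is 5 full-or-partial £3,000 increments; reduction = 5 × £50 = £250, leaving £1,044.
Caregiver Credit: £100,850 is at or below the £136,500 threshold, so the full £8,200 applies.
Renter's Relief Credit: £100,850 is below the £111,400 cutoff, so the full £5,250 applies.
Total: £1,044 + £8,200 + £5,250 = £14,494.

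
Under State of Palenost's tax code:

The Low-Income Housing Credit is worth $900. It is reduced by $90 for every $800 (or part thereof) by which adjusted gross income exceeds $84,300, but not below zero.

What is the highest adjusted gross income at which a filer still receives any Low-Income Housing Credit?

$91,500

After 9 increments the reduction is 9 × $90 = $810, leaving $90; one more increment wipes it out. Increment 9 ends at excess 9 × $800 = $7,200, so the highest qualifying income is $84,300 + $7,200 = $91,500.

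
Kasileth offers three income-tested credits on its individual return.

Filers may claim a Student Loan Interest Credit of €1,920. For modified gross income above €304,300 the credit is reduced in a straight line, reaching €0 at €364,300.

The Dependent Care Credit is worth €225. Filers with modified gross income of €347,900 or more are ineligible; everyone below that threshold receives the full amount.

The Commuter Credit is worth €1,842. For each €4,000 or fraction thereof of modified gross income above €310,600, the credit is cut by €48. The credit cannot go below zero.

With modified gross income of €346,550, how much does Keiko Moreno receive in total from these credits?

Student Loan Interest Credit: €346,550 is €42,250 into a €60,000 phase-out range, leaving 17,750/60,000 of the credit: €1,920 × 17,750/60,000 = €568.
Dependent Care Credit: €346,550 is below the €347,900 cutoff, so the full €225 applies.
Commuter Credit: income exceeds €310,600 by €35,950, which is 9 full-or-partial €4,000 increments; reduction = 9 × €48 = €432, leaving €1,410.
Total: €568 + €225 + €1,410 = €2,203.

€2,203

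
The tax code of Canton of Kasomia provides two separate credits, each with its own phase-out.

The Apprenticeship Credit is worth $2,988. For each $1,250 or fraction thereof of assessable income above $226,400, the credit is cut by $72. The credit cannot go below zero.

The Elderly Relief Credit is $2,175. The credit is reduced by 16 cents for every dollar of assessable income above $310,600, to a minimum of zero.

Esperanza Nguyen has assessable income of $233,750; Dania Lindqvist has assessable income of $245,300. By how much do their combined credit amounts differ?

Esperanza ($233,750): Apprenticeship Credit: income exceeds $226,400 by $7,350, which is 6 full-or-partial $1,250 increments; reduction = 6 × $72 = $432, leaving $2,556. Elderly Relief Credit: $233,750 is at or below the $310,600 threshold, so the full $2,175 applies. total $2,556 + $2,175 = $4,731
Dania ($245,300): Apprenticeship Credit: income exceeds $226,400 by $18,900, which is 16 full-or-partial $1,250 increments; reduction = 16 × $72 = $1,152, leaving $1,836. Elderly Relief Credit: $245,300 is at or below the $310,600 threshold, so the full $2,175 applies. total $1,836 + $2,175 = $4,011
Difference: |$4,731 − $4,011| = $720.

$720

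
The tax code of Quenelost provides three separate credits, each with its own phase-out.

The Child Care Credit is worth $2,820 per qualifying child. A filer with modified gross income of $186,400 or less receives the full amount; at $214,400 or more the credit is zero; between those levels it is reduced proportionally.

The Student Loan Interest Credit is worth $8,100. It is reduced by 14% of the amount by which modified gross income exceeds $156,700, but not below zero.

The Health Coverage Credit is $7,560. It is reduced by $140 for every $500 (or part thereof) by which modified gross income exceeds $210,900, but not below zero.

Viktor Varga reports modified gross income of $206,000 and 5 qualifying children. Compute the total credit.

Child Care Credit: base = 5 × $2,820 = $14,100. $206,000 is $19,600 into a $28,000 phase-out range, leaving 8,400/28,000 of the credit: $14,100 × 8,400/28,000 = $4,230.
Student Loan Interest Credit: 14% of the $49,300 excess over $156,700 is $6,902; credit = $8,100 − $6,902 = $1,198.
Health Coverage Credit: $206,000 is at or below the $210,900 threshold, so the full $7,560 applies.
Total: $4,230 + $1,198 + $7,560 = $12,988.

$12,988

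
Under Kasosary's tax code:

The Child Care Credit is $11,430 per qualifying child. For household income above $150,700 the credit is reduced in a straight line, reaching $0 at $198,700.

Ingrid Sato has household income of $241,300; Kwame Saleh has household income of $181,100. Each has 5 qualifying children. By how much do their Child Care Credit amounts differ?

$20,955

Ingrid ($241,300): Child Care Credit: base = 5 × $11,430 = $57,150. $241,300 is at or above $198,700, so the credit is $0.
Kwame ($181,100): Child Care Credit: base = 5 × $11,430 = $57,150. $181,100 is $30,400 into a $48,000 phase-out range, leaving 17,600/48,000 of the credit: $57,150 × 17,600/48,000 = $20,955.
Difference: |$0 − $20,955| = $20,955.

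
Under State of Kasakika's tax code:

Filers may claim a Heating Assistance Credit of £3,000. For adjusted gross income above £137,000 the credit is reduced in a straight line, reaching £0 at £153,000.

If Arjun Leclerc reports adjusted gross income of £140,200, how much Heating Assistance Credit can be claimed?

£2,400

Heating Assistance Credit: £140,200 is £3,200 into a £16,000 phase-out range, leaving 12,800/16,000 of the credit: £3,000 × 12,800/16,000 = £2,400.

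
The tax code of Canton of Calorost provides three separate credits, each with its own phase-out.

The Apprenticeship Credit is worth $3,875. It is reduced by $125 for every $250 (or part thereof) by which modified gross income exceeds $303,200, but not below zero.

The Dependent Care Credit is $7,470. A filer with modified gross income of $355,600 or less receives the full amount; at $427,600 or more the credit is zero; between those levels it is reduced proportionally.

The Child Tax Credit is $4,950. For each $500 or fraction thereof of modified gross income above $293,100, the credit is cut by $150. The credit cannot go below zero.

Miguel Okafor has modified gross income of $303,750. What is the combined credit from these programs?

$12,620

Apprenticeship Credit: income exceeds $303,200 by $550, which is 3 full-or-partial $250 increments; reduction = 3 × $125 = $375, leaving $3,500.
Dependent Care Credit: $303,750 is at or below the $355,600 threshold, so the full $7,470 applies.
Child Tax Credit: income exceeds $293,100 by $10,650, which is 22 full-or-partial $500 increments; reduction = 22 × $150 = $3,300, leaving $1,650.
Total: $3,500 + $7,470 + $1,650 = $12,620.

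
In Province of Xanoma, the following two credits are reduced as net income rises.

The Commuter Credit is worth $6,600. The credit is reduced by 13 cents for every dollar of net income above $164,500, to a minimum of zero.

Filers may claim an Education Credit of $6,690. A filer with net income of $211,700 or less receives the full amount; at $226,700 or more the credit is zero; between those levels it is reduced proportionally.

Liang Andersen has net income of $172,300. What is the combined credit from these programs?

$12,276

Commuter Credit: 13% of the $7,800 excess over $164,500 is $1,014; credit = $6,600 − $1,014 = $5,586.
Education Credit: $172,300 is at or below the $211,700 threshold, so the full $6,690 applies.
Total: $5,586 + $6,690 = $12,276.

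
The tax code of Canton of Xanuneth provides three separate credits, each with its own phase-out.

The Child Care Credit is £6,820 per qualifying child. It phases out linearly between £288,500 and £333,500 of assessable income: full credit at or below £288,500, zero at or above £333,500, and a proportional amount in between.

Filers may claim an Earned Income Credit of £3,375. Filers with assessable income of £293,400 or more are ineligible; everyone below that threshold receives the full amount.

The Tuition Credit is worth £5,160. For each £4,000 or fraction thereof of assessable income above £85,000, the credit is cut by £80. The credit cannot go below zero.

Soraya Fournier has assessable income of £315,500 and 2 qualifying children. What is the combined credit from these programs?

Child Care Credit: base = 2 × £6,820 = £13,640. £315,500 is £27,000 into a £45,000 phase-out range, leaving 18,000/45,000 of the credit: £13,640 × 18,000/45,000 = £5,456.
Earned Income Credit: £315,500 meets or exceeds the £293,400 cutoff, so the credit is £0.
Tuition Credit: income exceeds £85,000 by £230,500, which is 58 full-or-partial £4,000 increments; reduction = 58 × £80 = £4,640, leaving £520.
Total: £5,456 + £0 + £520 = £5,976.

£5,976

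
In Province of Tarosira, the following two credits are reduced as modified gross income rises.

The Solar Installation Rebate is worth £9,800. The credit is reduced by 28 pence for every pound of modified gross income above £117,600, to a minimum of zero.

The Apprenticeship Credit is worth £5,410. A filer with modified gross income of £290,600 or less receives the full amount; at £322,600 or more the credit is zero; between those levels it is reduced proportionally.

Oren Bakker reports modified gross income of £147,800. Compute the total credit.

Solar Installation Rebate: 28% of the £30,200 excess over £117,600 is £8,456; credit = £9,800 − £8,456 = £1,344.
Apprenticeship Credit: £147,800 is at or below the £290,600 threshold, so the full £5,410 applies.
Total: £1,344 + £5,410 = £6,754.

£6,754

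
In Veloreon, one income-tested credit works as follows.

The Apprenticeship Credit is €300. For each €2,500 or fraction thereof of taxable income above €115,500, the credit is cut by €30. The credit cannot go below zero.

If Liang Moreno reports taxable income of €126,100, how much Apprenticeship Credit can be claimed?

€150

Apprenticeship Credit: income exceeds €115,500 by €10,600, which is 5 full-or-partial €2,500 increments; reduction = 5 × €30 = €150, leaving €150.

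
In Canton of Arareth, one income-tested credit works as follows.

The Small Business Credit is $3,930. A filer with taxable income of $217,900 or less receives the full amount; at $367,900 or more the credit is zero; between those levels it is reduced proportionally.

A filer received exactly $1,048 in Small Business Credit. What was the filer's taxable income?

$327,900

$1,048 is 1,048/3,930 of the full $3,930, so 2,882/3,930 of the $150,000 range has been used: income = $217,900 + $150,000 × 2,882/3,930 = $327,900.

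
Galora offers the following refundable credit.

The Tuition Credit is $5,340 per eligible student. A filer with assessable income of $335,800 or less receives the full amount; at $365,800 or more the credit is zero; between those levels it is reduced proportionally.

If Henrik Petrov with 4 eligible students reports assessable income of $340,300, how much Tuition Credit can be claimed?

Tuition Credit: base = 4 × $5,340 = $21,360. $340,300 is $4,500 into a $30,000 phase-out range, leaving 25,500/30,000 of the credit: $21,360 × 25,500/30,000 = $18,156.

$18,156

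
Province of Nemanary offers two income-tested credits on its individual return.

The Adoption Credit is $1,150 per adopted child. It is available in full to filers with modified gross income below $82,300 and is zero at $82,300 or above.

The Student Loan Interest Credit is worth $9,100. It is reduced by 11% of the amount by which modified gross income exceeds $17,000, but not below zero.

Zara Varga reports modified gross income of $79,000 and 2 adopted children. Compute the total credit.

Adoption Credit: base = 2 × $1,150 = $2,300. $79,000 is below the $82,300 cutoff, so the full $2,300 applies.
Student Loan Interest Credit: 11% of the $62,000 excess over $17,000 is $6,820; credit = $9,100 − $6,820 = $2,280.
Total: $2,300 + $2,280 = $4,580.

$4,580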